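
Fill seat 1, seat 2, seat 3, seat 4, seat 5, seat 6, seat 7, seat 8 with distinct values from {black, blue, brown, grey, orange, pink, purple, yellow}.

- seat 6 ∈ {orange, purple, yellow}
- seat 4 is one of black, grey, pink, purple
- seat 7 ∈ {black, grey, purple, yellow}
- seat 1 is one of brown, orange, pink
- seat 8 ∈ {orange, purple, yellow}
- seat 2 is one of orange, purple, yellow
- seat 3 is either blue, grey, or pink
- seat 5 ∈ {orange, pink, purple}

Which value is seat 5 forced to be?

pink

Among the 8 variables, blue fits only seat 3 (and all 8 values in {black, blue, brown, grey, orange, pink, purple, yellow} must be used), so seat 3 = blue.
Among the 7 still-open variables, brown fits only seat 1 (and all 7 values in {black, brown, grey, orange, pink, purple, yellow} must be used), so seat 1 = brown.
seat 2, seat 6, seat 8 share exactly the 3 values {orange, purple, yellow}; by pigeonhole those values go to them, so strike orange, purple, yellow from seat 4, seat 5, seat 7.
So seat 5 = pink.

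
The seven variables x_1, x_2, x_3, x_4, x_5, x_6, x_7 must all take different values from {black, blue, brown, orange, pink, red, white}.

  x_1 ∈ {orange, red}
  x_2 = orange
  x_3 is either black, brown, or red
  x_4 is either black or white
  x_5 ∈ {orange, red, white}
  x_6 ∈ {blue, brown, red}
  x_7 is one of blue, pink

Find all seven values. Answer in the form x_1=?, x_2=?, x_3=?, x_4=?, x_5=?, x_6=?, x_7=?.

x_1=red, x_2=orange, x_3=brown, x_4=black, x_5=white, x_6=blue, x_7=pink

x_2 has just one choice, so x_2 = orange. Eliminate orange elsewhere: x_1, x_5.
x_1 must be red (only option left). Strike red from x_3, x_5, x_6.
x_5's domain is down to {white}, so x_5 = white. So x_4 can't be white.
x_4 has just one choice, so x_4 = black. So x_3 can't be black.
x_3's domain is down to {brown}, so x_3 = brown. Eliminate brown elsewhere: x_6.
x_6 must be blue (only option left). Strike blue from x_7.
That leaves x_7 = pink.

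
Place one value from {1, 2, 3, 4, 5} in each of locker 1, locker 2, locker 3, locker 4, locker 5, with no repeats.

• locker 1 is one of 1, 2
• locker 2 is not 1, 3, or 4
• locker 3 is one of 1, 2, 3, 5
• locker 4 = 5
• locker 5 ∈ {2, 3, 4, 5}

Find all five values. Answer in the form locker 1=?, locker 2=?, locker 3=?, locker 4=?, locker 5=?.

locker 1=1, locker 2=2, locker 3=3, locker 4=5, locker 5=4

locker 4 must be 5 (only option left). Remove 5 from locker 2, locker 3, locker 5.
locker 2 must be 2 (only option left). Strike 2 from locker 1, locker 3, locker 5.
locker 1's domain is down to {1}, so locker 1 = 1. Remove 1 from locker 3.
locker 3 must be 3 (only option left). So locker 5 can't be 3.
locker 5 has just one choice, so locker 5 = 4.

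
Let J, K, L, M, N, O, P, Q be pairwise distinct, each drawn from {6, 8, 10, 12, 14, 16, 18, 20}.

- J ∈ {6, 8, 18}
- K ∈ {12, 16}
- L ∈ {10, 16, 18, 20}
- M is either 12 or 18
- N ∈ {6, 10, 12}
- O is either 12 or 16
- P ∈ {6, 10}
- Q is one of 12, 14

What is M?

The 8 variables together cover exactly {6, 8, 10, 12, 14, 16, 18, 20} — 8 values for 8 variables — and 8 appears only in J's list, so J = 8.
The 7 still-open variables draw from only 7 values {6, 10, 12, 14, 16, 18, 20}, so each is used; only Q can be 14, hence Q = 14.
Among the 6 still-open variables, 20 fits only L (and all 6 values in {6, 10, 12, 16, 18, 20} must be used), so L = 20.
Among the 5 still-open variables, 18 fits only M (and all 5 values in {6, 10, 12, 16, 18} must be used), so M = 18.

18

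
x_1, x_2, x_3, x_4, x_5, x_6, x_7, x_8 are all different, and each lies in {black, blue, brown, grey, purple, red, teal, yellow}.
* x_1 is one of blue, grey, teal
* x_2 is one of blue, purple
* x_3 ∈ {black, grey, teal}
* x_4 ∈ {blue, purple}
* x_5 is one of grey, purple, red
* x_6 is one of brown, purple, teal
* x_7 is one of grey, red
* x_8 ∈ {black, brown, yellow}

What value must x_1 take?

The 8 variables together cover exactly {black, blue, brown, grey, purple, red, teal, yellow} — 8 values for 8 variables — and yellow appears only in x_8's list, so x_8 = yellow.
Among the 7 still-open variables, black fits only x_3 (and all 7 values in {black, blue, brown, grey, purple, red, teal} must be used), so x_3 = black.
The 6 still-open variables draw from only 6 values {blue, brown, grey, purple, red, teal}, so each is used; only x_6 can be brown, hence x_6 = brown.
The 5 still-open variables together cover exactly {blue, grey, purple, red, teal} — 5 values for 5 variables — and teal appears only in x_1's list, so x_1 = teal.

teal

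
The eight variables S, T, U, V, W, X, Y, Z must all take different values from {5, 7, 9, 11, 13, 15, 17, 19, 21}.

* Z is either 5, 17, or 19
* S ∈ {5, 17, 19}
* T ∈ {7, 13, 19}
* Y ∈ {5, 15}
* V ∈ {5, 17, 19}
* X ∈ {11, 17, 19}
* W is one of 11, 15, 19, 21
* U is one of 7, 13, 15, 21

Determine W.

S, V, Z share exactly the 3 values {5, 17, 19}; by pigeonhole those values go to them, so strike 5, 17, 19 from T, W, X, Y.
X has just one choice, so X = 11. Eliminate 11 elsewhere: W.
Y must be 15 (only option left). Eliminate 15 elsewhere: U, W.
So W = 21.

21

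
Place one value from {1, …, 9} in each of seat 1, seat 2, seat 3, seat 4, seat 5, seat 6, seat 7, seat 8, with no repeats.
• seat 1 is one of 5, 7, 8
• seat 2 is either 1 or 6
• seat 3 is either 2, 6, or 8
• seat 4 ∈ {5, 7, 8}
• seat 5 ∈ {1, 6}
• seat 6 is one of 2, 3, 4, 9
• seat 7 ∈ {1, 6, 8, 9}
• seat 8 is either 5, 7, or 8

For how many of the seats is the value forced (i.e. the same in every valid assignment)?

seat 2 and seat 5 between them cover only {1, 6} — a naked pair. Remove those values from seat 3, seat 7.
The 3 variables seat 1, seat 4, seat 8 are confined to {5, 7, 8}, which locks those values in; drop them from seat 3, seat 7.
That leaves seat 3 = 2. Strike 2 from seat 6.
seat 7 has just one choice, so seat 7 = 9. Remove 9 from seat 6.
Determined: seat 3=2, seat 7=9. The other seats each still have more than one consistent value. That makes 2.

2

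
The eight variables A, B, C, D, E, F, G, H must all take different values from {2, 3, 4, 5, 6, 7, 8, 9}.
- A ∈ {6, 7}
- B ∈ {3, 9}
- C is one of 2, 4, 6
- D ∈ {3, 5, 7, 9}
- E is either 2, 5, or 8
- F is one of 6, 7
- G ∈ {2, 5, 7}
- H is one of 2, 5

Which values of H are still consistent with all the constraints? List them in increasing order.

2, 5

Among the 8 variables, 4 fits only C (and all 8 values in {2, 3, 4, 5, 6, 7, 8, 9} must be used), so C = 4.
The 7 still-open variables together cover exactly {2, 3, 5, 6, 7, 8, 9} — 7 values for 7 variables — and 8 appears only in E's list, so E = 8.
A and F share exactly the 2 values {6, 7}; by pigeonhole those values go to them, so strike 6, 7 from D, G.
G and H between them cover only {2, 5} — a naked pair. Remove those values from D.
No further eliminations apply; H can still be any of 2, 5.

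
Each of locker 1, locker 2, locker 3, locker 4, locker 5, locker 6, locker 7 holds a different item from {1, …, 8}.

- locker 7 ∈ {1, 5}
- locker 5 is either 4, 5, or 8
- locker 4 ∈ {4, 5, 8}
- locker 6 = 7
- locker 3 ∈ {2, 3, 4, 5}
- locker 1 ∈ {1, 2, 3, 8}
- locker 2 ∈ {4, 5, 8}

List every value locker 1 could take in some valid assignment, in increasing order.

locker 6 has just one choice, so locker 6 = 7.
locker 2, locker 4, locker 5 share exactly the 3 values {4, 5, 8}; by pigeonhole those values go to them, so strike 4, 5, 8 from locker 1, locker 3, locker 7.
That leaves locker 7 = 1. So locker 1 can't be 1.
No further eliminations apply; locker 1 can still be any of 2, 3.

2, 3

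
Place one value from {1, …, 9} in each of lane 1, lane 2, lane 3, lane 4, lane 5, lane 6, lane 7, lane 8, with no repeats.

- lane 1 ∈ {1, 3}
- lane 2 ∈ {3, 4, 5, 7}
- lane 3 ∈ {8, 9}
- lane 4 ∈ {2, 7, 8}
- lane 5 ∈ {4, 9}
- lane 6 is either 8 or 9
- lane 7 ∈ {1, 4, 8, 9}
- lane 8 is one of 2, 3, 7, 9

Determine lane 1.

The 8 variables draw from only 8 values {1, 2, 3, 4, 5, 7, 8, 9}, so each is used; only lane 2 can be 5, hence lane 2 = 5.
lane 3 and lane 6 share exactly the 2 values {8, 9}; by pigeonhole those values go to them, so strike 8, 9 from lane 4, lane 5, lane 7, lane 8.
lane 5 must be 4 (only option left). So lane 7 can't be 4.
lane 7's domain is down to {1}, so lane 7 = 1. Strike 1 from lane 1.
So lane 1 = 3.

3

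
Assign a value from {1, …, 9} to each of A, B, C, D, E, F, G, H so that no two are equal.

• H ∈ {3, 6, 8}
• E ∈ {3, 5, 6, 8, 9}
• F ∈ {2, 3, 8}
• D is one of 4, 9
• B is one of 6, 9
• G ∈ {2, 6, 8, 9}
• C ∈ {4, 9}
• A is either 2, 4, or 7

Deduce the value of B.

6

Among the 8 variables, 5 fits only E (and all 8 values in {2, 3, 4, 5, 6, 7, 8, 9} must be used), so E = 5.
The 7 still-open variables together cover exactly {2, 3, 4, 6, 7, 8, 9} — 7 values for 7 variables — and 7 appears only in A's list, so A = 7.
C and D between them cover only {4, 9} — a naked pair. Remove those values from B, G.
So B = 6.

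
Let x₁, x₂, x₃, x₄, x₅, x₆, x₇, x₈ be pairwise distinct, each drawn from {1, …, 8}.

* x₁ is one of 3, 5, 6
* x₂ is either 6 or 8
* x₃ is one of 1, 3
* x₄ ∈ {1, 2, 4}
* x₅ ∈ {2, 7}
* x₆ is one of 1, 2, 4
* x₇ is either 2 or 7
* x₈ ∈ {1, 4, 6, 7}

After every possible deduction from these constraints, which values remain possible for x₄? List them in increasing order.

1, 4

The 8 variables draw from only 8 values {1, 2, 3, 4, 5, 6, 7, 8}, so each is used; only x₁ can be 5, hence x₁ = 5.
The 7 still-open variables together cover exactly {1, 2, 3, 4, 6, 7, 8} — 7 values for 7 variables — and 3 appears only in x₃'s list, so x₃ = 3.
Among the 6 still-open variables, 8 fits only x₂ (and all 6 values in {1, 2, 4, 6, 7, 8} must be used), so x₂ = 8.
The 5 still-open variables draw from only 5 values {1, 2, 4, 6, 7}, so each is used; only x₈ can be 6, hence x₈ = 6.
x₅ and x₇ between them cover only {2, 7} — a naked pair. Remove those values from x₄, x₆.
No further eliminations apply; x₄ can still be any of 1, 4.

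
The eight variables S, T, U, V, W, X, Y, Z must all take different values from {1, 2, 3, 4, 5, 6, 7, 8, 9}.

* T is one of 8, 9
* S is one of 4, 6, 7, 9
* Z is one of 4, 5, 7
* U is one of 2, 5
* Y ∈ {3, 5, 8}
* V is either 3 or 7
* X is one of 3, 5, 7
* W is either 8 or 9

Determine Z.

The 8 variables draw from only 8 values {2, 3, 4, 5, 6, 7, 8, 9}, so each is used; only U can be 2, hence U = 2.
The 7 still-open variables draw from only 7 values {3, 4, 5, 6, 7, 8, 9}, so each is used; only S can be 6, hence S = 6.
Among the 6 still-open variables, 4 fits only Z (and all 6 values in {3, 4, 5, 7, 8, 9} must be used), so Z = 4.

4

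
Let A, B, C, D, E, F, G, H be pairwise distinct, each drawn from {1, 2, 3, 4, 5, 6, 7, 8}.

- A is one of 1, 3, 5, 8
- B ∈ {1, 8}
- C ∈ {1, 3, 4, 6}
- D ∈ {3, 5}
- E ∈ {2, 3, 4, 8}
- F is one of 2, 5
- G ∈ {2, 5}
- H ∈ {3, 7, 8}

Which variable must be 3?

The 8 variables draw from only 8 values {1, 2, 3, 4, 5, 6, 7, 8}, so each is used; only C can be 6, hence C = 6.
The 7 still-open variables draw from only 7 values {1, 2, 3, 4, 5, 7, 8}, so each is used; only E can be 4, hence E = 4.
Among the 6 still-open variables, 7 fits only H (and all 6 values in {1, 2, 3, 5, 7, 8} must be used), so H = 7.
F and G share exactly the 2 values {2, 5}; by pigeonhole those values go to them, so strike 2, 5 from A, D.
So 3 goes to D.

D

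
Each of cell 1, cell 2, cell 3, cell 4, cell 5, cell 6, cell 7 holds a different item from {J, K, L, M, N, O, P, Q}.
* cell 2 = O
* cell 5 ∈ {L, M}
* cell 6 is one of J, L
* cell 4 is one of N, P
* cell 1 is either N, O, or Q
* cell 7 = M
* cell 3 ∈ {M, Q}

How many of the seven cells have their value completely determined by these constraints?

cell 2 must be O (only option left). Remove O from cell 1.
cell 7 has just one choice, so cell 7 = M. Strike M from cell 3, cell 5.
cell 3 has just one choice, so cell 3 = Q. Strike Q from cell 1.
That leaves cell 5 = L. Strike L from cell 6.
cell 6 has just one choice, so cell 6 = J.
cell 1 has just one choice, so cell 1 = N. Remove N from cell 4.
cell 4 has just one choice, so cell 4 = P.
Every cell is fixed: cell 1=N, cell 2=O, cell 3=Q, cell 4=P, cell 5=L, cell 6=J, cell 7=M. That makes 7.

7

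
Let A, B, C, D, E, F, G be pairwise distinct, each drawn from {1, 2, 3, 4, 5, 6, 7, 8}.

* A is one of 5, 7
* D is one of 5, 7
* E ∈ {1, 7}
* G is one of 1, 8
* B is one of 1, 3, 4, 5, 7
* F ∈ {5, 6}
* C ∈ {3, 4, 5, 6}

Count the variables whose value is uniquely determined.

Among the 7 variables, 8 fits only G (and all 7 values in {1, 3, 4, 5, 6, 7, 8} must be used), so G = 8.
A and D between them cover only {5, 7} — a naked pair. Remove those values from B, C, E, F.
That leaves E = 1. Remove 1 from B.
F's domain is down to {6}, so F = 6. Remove 6 from C.
Determined: E=1, F=6, G=8. The other variables each still have more than one consistent value. That makes 3.

3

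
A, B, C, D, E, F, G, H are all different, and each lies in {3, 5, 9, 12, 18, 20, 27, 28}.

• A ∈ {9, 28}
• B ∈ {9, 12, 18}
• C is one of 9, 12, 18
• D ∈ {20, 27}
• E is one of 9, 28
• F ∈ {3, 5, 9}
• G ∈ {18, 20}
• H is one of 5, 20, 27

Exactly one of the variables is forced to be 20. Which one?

G

Among the 8 variables, 3 fits only F (and all 8 values in {3, 5, 9, 12, 18, 20, 27, 28} must be used), so F = 3.
The 7 still-open variables draw from only 7 values {5, 9, 12, 18, 20, 27, 28}, so each is used; only H can be 5, hence H = 5.
The 6 still-open variables draw from only 6 values {9, 12, 18, 20, 27, 28}, so each is used; only D can be 27, hence D = 27.
Among the 5 still-open variables, 20 fits only G (and all 5 values in {9, 12, 18, 20, 28} must be used), so G = 20.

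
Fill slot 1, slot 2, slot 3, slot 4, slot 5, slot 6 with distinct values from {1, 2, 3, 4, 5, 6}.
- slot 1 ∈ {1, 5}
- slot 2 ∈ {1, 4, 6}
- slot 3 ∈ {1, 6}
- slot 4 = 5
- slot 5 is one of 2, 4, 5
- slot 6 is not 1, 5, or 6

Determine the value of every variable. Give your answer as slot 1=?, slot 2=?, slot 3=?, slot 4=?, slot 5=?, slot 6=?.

slot 4 must be 5 (only option left). So slot 1, slot 5 can't be 5.
slot 1 must be 1 (only option left). Strike 1 from slot 2, slot 3.
slot 3 has just one choice, so slot 3 = 6. Remove 6 from slot 2.
That leaves slot 2 = 4. Eliminate 4 elsewhere: slot 5, slot 6.
slot 5's domain is down to {2}, so slot 5 = 2. Eliminate 2 elsewhere: slot 6.
slot 6 must be 3 (only option left).

slot 1=1, slot 2=4, slot 3=6, slot 4=5, slot 5=2, slot 6=3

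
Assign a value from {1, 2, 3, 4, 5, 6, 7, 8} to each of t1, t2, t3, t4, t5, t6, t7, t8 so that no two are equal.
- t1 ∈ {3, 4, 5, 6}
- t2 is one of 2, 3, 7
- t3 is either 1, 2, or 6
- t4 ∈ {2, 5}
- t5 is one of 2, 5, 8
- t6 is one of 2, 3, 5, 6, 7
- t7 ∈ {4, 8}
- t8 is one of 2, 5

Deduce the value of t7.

4

The 8 variables draw from only 8 values {1, 2, 3, 4, 5, 6, 7, 8}, so each is used; only t3 can be 1, hence t3 = 1.
t4 and t8 share exactly the 2 values {2, 5}; by pigeonhole those values go to them, so strike 2, 5 from t1, t2, t5, t6.
t5 must be 8 (only option left). Eliminate 8 elsewhere: t7.
So t7 = 4.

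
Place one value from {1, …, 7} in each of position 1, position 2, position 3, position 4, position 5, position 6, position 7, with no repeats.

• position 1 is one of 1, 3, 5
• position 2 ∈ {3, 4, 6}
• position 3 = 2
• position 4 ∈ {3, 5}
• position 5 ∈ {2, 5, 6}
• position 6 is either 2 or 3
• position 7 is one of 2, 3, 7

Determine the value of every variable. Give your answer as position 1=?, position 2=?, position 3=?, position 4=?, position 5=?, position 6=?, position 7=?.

position 3 must be 2 (only option left). So position 5, position 6, position 7 can't be 2.
position 6 has just one choice, so position 6 = 3. Remove 3 from position 1, position 2, position 4, position 7.
position 7 must be 7 (only option left).
position 4 must be 5 (only option left). Strike 5 from position 1, position 5.
position 5 has just one choice, so position 5 = 6. Remove 6 from position 2.
That leaves position 1 = 1.
That leaves position 2 = 4.

position 1=1, position 2=4, position 3=2, position 4=5, position 5=6, position 6=3, position 7=7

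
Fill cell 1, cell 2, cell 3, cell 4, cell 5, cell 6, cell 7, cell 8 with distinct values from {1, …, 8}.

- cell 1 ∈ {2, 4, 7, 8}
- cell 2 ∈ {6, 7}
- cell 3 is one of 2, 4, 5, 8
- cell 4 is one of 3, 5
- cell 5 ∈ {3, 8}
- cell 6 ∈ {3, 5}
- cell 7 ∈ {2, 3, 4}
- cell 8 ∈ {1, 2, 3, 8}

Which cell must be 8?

The 8 variables draw from only 8 values {1, 2, 3, 4, 5, 6, 7, 8}, so each is used; only cell 8 can be 1, hence cell 8 = 1.
Among the 7 still-open variables, 6 fits only cell 2 (and all 7 values in {2, 3, 4, 5, 6, 7, 8} must be used), so cell 2 = 6.
The 6 still-open variables draw from only 6 values {2, 3, 4, 5, 7, 8}, so each is used; only cell 1 can be 7, hence cell 1 = 7.
The 2 variables cell 4 and cell 6 are confined to {3, 5}, which locks those values in; drop them from cell 3, cell 5, cell 7.
So 8 goes to cell 5.

cell 5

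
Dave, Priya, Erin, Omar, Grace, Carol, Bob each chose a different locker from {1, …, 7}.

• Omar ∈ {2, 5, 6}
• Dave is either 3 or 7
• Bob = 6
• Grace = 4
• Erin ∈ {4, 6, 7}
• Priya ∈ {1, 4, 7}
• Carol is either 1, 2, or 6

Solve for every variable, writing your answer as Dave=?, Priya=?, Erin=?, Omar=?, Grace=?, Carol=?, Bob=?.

Dave=3, Priya=1, Erin=7, Omar=5, Grace=4, Carol=2, Bob=6

Grace has just one choice, so Grace = 4. Remove 4 from Priya, Erin.
Bob's domain is down to {6}, so Bob = 6. Remove 6 from Erin, Omar, Carol.
Erin's domain is down to {7}, so Erin = 7. Remove 7 from Dave, Priya.
Dave has just one choice, so Dave = 3.
Priya's domain is down to {1}, so Priya = 1. So Carol can't be 1.
Carol's domain is down to {2}, so Carol = 2. Strike 2 from Omar.
Omar must be 5 (only option left).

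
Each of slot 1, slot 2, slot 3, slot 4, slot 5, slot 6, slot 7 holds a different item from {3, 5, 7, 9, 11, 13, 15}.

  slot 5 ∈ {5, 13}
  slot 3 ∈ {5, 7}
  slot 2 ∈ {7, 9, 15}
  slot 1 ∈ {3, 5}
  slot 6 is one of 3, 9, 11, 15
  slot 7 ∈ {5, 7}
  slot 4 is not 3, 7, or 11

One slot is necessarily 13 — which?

Among the 7 variables, 11 fits only slot 6 (and all 7 values in {3, 5, 7, 9, 11, 13, 15} must be used), so slot 6 = 11.
The 6 still-open variables together cover exactly {3, 5, 7, 9, 13, 15} — 6 values for 6 variables — and 3 appears only in slot 1's list, so slot 1 = 3.
slot 3 and slot 7 between them cover only {5, 7} — a naked pair. Remove those values from slot 2, slot 4, slot 5.
So 13 goes to slot 5.

slot 5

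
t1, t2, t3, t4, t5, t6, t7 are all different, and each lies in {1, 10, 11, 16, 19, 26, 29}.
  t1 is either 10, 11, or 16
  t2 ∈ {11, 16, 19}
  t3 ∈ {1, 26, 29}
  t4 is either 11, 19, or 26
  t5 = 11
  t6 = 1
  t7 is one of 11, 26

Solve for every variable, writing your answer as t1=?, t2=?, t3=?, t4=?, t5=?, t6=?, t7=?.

t5 has just one choice, so t5 = 11. Remove 11 from t1, t2, t4, t7.
t6 has just one choice, so t6 = 1. So t3 can't be 1.
t7 must be 26 (only option left). So t3, t4 can't be 26.
That leaves t3 = 29.
t4 has just one choice, so t4 = 19. Eliminate 19 elsewhere: t2.
t2 must be 16 (only option left). So t1 can't be 16.
t1 has just one choice, so t1 = 10.

t1=10, t2=16, t3=29, t4=19, t5=11, t6=1, t7=26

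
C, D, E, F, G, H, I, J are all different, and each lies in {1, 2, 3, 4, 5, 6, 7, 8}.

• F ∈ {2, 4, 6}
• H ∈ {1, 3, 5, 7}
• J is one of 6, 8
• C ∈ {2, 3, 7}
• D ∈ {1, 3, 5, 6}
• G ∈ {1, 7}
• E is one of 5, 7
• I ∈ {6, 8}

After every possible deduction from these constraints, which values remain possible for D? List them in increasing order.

1, 3, 5

The 8 variables together cover exactly {1, 2, 3, 4, 5, 6, 7, 8} — 8 values for 8 variables — and 4 appears only in F's list, so F = 4.
Among the 7 still-open variables, 2 fits only C (and all 7 values in {1, 2, 3, 5, 6, 7, 8} must be used), so C = 2.
I and J share exactly the 2 values {6, 8}; by pigeonhole those values go to them, so strike 6, 8 from D.
No further eliminations apply; D can still be any of 1, 3, 5.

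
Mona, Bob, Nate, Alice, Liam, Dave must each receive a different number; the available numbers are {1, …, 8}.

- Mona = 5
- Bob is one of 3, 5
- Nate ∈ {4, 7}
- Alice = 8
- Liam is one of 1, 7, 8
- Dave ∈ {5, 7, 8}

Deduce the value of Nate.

Mona must be 5 (only option left). Remove 5 from Bob, Dave.
Bob has just one choice, so Bob = 3.
Alice must be 8 (only option left). Remove 8 from Liam, Dave.
That leaves Dave = 7. Remove 7 from Nate, Liam.
So Nate = 4.

4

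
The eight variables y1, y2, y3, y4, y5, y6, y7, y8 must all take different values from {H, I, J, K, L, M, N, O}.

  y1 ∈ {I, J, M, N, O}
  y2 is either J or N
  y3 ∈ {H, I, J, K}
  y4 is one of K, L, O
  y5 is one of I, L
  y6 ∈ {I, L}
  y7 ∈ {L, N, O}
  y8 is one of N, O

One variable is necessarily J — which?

y2

The 8 variables draw from only 8 values {H, I, J, K, L, M, N, O}, so each is used; only y3 can be H, hence y3 = H.
Among the 7 still-open variables, K fits only y4 (and all 7 values in {I, J, K, L, M, N, O} must be used), so y4 = K.
The 6 still-open variables draw from only 6 values {I, J, L, M, N, O}, so each is used; only y1 can be M, hence y1 = M.
The 5 still-open variables together cover exactly {I, J, L, N, O} — 5 values for 5 variables — and J appears only in y2's list, so y2 = J.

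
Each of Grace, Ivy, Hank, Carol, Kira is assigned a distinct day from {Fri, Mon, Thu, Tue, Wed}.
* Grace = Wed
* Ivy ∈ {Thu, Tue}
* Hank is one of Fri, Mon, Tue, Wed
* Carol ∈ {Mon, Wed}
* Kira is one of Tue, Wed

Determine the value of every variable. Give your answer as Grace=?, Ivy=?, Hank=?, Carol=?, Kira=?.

Grace's domain is down to {Wed}, so Grace = Wed. So Hank, Carol, Kira can't be Wed.
Carol must be Mon (only option left). So Hank can't be Mon.
Kira has just one choice, so Kira = Tue. So Ivy, Hank can't be Tue.
Ivy has just one choice, so Ivy = Thu.
That leaves Hank = Fri.

Grace=Wed, Ivy=Thu, Hank=Fri, Carol=Mon, Kira=Tue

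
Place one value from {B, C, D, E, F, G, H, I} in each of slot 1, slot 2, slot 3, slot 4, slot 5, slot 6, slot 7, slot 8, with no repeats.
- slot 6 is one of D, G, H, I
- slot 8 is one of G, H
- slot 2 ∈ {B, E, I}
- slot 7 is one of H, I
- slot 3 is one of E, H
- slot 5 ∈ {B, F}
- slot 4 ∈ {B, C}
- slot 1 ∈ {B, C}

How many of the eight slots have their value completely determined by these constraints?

The 8 variables draw from only 8 values {B, C, D, E, F, G, H, I}, so each is used; only slot 6 can be D, hence slot 6 = D.
The 7 still-open variables draw from only 7 values {B, C, E, F, G, H, I}, so each is used; only slot 5 can be F, hence slot 5 = F.
The 6 still-open variables draw from only 6 values {B, C, E, G, H, I}, so each is used; only slot 8 can be G, hence slot 8 = G.
slot 1 and slot 4 between them cover only {B, C} — a naked pair. Remove those values from slot 2.
Determined: slot 5=F, slot 6=D, slot 8=G. The other slots each still have more than one consistent value. That makes 3.

3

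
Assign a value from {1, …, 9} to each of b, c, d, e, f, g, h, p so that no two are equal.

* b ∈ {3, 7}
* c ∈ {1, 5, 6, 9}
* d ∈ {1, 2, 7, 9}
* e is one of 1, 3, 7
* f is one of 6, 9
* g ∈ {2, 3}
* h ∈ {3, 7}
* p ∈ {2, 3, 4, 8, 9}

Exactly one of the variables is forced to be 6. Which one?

The 2 variables b and h are confined to {3, 7}, which locks those values in; drop them from d, e, g, p.
e has just one choice, so e = 1. Eliminate 1 elsewhere: c, d.
That leaves g = 2. Remove 2 from d, p.
d must be 9 (only option left). Strike 9 from c, f, p.
So 6 goes to f.

f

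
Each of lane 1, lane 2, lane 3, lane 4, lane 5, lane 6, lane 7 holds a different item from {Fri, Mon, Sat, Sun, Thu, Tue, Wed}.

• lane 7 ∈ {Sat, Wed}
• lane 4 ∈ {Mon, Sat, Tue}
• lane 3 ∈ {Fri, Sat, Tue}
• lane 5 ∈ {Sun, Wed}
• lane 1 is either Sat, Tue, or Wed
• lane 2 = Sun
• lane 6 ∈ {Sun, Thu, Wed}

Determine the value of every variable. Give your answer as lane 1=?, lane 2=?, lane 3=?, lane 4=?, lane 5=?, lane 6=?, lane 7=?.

lane 2's domain is down to {Sun}, so lane 2 = Sun. Eliminate Sun elsewhere: lane 5, lane 6.
That leaves lane 5 = Wed. Remove Wed from lane 1, lane 6, lane 7.
lane 6 must be Thu (only option left).
lane 7 has just one choice, so lane 7 = Sat. So lane 1, lane 3, lane 4 can't be Sat.
That leaves lane 1 = Tue. So lane 3, lane 4 can't be Tue.
lane 3's domain is down to {Fri}, so lane 3 = Fri.
lane 4 must be Mon (only option left).

lane 1=Tue, lane 2=Sun, lane 3=Fri, lane 4=Mon, lane 5=Wed, lane 6=Thu, lane 7=Sat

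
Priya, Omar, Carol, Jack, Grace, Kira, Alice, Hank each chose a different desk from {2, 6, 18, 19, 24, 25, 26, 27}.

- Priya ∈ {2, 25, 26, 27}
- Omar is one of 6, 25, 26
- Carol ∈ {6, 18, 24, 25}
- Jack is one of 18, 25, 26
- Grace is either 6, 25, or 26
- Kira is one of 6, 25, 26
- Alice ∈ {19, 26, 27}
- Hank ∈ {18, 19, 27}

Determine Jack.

The 8 variables together cover exactly {2, 6, 18, 19, 24, 25, 26, 27} — 8 values for 8 variables — and 2 appears only in Priya's list, so Priya = 2.
Among the 7 still-open variables, 24 fits only Carol (and all 7 values in {6, 18, 19, 24, 25, 26, 27} must be used), so Carol = 24.
Omar, Grace, Kira between them cover only {6, 25, 26} — a naked triple. Remove those values from Jack, Alice.
So Jack = 18.

18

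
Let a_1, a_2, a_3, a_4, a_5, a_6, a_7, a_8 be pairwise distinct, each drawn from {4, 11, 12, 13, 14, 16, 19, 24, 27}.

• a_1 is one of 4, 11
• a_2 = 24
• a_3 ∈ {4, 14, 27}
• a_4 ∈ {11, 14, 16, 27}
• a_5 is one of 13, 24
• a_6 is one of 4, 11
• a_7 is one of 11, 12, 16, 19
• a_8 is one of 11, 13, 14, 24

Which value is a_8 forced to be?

14

a_2's domain is down to {24}, so a_2 = 24. Strike 24 from a_5, a_8.
a_5's domain is down to {13}, so a_5 = 13. Eliminate 13 elsewhere: a_8.
a_1 and a_6 share exactly the 2 values {4, 11}; by pigeonhole those values go to them, so strike 4, 11 from a_3, a_4, a_7, a_8.
So a_8 = 14.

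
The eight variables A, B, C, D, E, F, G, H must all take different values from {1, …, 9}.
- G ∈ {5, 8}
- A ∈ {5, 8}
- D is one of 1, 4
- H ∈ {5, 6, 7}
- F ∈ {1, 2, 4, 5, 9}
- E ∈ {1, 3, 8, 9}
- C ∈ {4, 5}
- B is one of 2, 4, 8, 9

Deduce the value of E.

The 2 variables A and G are confined to {5, 8}, which locks those values in; drop them from B, C, E, F, H.
That leaves C = 4. Eliminate 4 elsewhere: B, D, F.
D has just one choice, so D = 1. Strike 1 from E, F.
B and F between them cover only {2, 9} — a naked pair. Remove those values from E.
So E = 3.

3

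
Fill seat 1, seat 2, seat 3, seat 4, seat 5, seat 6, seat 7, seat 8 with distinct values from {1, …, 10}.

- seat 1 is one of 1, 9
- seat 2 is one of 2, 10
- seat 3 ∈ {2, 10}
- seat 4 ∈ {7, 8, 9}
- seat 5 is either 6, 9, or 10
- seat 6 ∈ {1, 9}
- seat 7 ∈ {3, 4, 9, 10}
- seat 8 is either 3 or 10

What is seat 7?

4

The 2 variables seat 1 and seat 6 are confined to {1, 9}, which locks those values in; drop them from seat 4, seat 5, seat 7.
seat 2 and seat 3 share exactly the 2 values {2, 10}; by pigeonhole those values go to them, so strike 2, 10 from seat 5, seat 7, seat 8.
seat 5 must be 6 (only option left).
That leaves seat 8 = 3. Strike 3 from seat 7.
So seat 7 = 4.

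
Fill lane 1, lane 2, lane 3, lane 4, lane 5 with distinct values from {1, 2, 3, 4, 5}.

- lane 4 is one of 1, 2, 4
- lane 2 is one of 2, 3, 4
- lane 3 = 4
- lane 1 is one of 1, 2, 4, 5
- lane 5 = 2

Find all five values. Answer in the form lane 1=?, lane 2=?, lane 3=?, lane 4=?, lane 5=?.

lane 1=5, lane 2=3, lane 3=4, lane 4=1, lane 5=2

lane 3 has just one choice, so lane 3 = 4. So lane 1, lane 2, lane 4 can't be 4.
lane 5's domain is down to {2}, so lane 5 = 2. Remove 2 from lane 1, lane 2, lane 4.
That leaves lane 2 = 3.
lane 4's domain is down to {1}, so lane 4 = 1. So lane 1 can't be 1.
lane 1 has just one choice, so lane 1 = 5.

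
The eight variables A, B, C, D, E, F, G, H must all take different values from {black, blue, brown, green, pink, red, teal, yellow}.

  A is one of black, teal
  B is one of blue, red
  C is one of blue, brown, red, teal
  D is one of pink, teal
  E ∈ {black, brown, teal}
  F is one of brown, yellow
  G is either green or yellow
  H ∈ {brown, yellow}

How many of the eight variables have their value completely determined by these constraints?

The 8 variables together cover exactly {black, blue, brown, green, pink, red, teal, yellow} — 8 values for 8 variables — and green appears only in G's list, so G = green.
The 7 still-open variables draw from only 7 values {black, blue, brown, pink, red, teal, yellow}, so each is used; only D can be pink, hence D = pink.
F and H between them cover only {brown, yellow} — a naked pair. Remove those values from C, E.
A and E between them cover only {black, teal} — a naked pair. Remove those values from C.
Determined: D=pink, G=green. The other variables each still have more than one consistent value. That makes 2.

2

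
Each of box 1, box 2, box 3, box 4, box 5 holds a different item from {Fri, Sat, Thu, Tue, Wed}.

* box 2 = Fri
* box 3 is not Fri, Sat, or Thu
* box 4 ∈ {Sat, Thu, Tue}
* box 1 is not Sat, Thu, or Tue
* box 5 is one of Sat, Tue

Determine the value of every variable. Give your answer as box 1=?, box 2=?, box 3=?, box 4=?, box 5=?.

box 2 has just one choice, so box 2 = Fri. Eliminate Fri elsewhere: box 1.
That leaves box 1 = Wed. Eliminate Wed elsewhere: box 3.
That leaves box 3 = Tue. Strike Tue from box 4, box 5.
box 5 has just one choice, so box 5 = Sat. So box 4 can't be Sat.
box 4 must be Thu (only option left).

box 1=Wed, box 2=Fri, box 3=Tue, box 4=Thu, box 5=Sat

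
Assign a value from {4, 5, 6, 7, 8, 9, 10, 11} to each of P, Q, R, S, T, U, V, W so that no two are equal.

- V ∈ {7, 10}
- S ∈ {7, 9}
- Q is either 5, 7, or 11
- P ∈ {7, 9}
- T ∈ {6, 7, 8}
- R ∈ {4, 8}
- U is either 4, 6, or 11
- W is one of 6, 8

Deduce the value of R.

Among the 8 variables, 5 fits only Q (and all 8 values in {4, 5, 6, 7, 8, 9, 10, 11} must be used), so Q = 5.
The 7 still-open variables draw from only 7 values {4, 6, 7, 8, 9, 10, 11}, so each is used; only V can be 10, hence V = 10.
Among the 6 still-open variables, 11 fits only U (and all 6 values in {4, 6, 7, 8, 9, 11} must be used), so U = 11.
Among the 5 still-open variables, 4 fits only R (and all 5 values in {4, 6, 7, 8, 9} must be used), so R = 4.

4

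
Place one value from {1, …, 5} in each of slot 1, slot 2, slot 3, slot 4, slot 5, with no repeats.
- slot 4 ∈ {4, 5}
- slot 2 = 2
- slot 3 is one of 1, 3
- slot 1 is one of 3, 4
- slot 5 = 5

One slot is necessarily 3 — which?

slot 2 has just one choice, so slot 2 = 2.
slot 5's domain is down to {5}, so slot 5 = 5. Eliminate 5 elsewhere: slot 4.
That leaves slot 4 = 4. Remove 4 from slot 1.
So 3 goes to slot 1.

slot 1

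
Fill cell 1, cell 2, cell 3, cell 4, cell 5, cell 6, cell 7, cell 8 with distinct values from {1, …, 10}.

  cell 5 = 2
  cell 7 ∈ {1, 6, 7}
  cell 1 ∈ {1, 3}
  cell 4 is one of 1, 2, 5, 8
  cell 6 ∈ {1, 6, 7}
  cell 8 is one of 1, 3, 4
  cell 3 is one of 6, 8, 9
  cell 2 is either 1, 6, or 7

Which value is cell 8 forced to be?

cell 5's domain is down to {2}, so cell 5 = 2. Strike 2 from cell 4.
cell 2, cell 6, cell 7 share exactly the 3 values {1, 6, 7}; by pigeonhole those values go to them, so strike 1, 6, 7 from cell 1, cell 3, cell 4, cell 8.
cell 1 has just one choice, so cell 1 = 3. Strike 3 from cell 8.
So cell 8 = 4.

4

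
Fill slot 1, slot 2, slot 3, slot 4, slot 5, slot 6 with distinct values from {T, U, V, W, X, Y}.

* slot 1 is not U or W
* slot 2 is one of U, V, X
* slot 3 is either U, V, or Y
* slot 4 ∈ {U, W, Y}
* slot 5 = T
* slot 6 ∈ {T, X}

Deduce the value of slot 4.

slot 5 has just one choice, so slot 5 = T. Eliminate T elsewhere: slot 1, slot 6.
slot 6 has just one choice, so slot 6 = X. So slot 1, slot 2 can't be X.
The 4 still-open variables draw from only 4 values {U, V, W, Y}, so each is used; only slot 4 can be W, hence slot 4 = W.

W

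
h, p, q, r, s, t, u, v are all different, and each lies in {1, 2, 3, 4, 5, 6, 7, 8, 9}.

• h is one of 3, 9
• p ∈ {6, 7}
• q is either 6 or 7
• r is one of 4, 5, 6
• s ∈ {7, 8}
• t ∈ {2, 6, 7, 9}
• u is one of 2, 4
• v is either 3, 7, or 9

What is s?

8

Among the 8 variables, 5 fits only r (and all 8 values in {2, 3, 4, 5, 6, 7, 8, 9} must be used), so r = 5.
The 7 still-open variables together cover exactly {2, 3, 4, 6, 7, 8, 9} — 7 values for 7 variables — and 4 appears only in u's list, so u = 4.
The 6 still-open variables together cover exactly {2, 3, 6, 7, 8, 9} — 6 values for 6 variables — and 2 appears only in t's list, so t = 2.
The 5 still-open variables together cover exactly {3, 6, 7, 8, 9} — 5 values for 5 variables — and 8 appears only in s's list, so s = 8.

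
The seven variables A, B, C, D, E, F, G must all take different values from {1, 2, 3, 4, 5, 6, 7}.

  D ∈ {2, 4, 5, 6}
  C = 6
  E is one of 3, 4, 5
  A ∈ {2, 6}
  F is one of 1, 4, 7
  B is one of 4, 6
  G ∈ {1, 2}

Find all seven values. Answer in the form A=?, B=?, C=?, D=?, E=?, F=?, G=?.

A=2, B=4, C=6, D=5, E=3, F=7, G=1

C has just one choice, so C = 6. Remove 6 from A, B, D.
A must be 2 (only option left). Eliminate 2 elsewhere: D, G.
That leaves B = 4. Strike 4 from D, E, F.
D's domain is down to {5}, so D = 5. So E can't be 5.
E must be 3 (only option left).
G has just one choice, so G = 1. Remove 1 from F.
F's domain is down to {7}, so F = 7.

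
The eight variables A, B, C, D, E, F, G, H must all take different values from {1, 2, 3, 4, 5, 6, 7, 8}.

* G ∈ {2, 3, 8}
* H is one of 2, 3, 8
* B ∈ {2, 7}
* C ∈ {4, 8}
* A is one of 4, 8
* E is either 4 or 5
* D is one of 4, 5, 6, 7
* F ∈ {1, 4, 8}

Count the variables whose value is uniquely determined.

4

Among the 8 variables, 1 fits only F (and all 8 values in {1, 2, 3, 4, 5, 6, 7, 8} must be used), so F = 1.
The 7 still-open variables together cover exactly {2, 3, 4, 5, 6, 7, 8} — 7 values for 7 variables — and 6 appears only in D's list, so D = 6.
The 6 still-open variables draw from only 6 values {2, 3, 4, 5, 7, 8}, so each is used; only E can be 5, hence E = 5.
Among the 5 still-open variables, 7 fits only B (and all 5 values in {2, 3, 4, 7, 8} must be used), so B = 7.
A and C between them cover only {4, 8} — a naked pair. Remove those values from G, H.
Determined: B=7, D=6, E=5, F=1. The other variables each still have more than one consistent value. That makes 4.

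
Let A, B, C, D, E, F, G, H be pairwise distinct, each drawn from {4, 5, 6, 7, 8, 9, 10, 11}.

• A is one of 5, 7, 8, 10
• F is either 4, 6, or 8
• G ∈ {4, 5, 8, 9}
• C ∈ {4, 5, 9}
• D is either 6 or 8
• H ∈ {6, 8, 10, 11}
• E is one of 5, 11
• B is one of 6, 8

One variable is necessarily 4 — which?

Among the 8 variables, 7 fits only A (and all 8 values in {4, 5, 6, 7, 8, 9, 10, 11} must be used), so A = 7.
The 7 still-open variables draw from only 7 values {4, 5, 6, 8, 9, 10, 11}, so each is used; only H can be 10, hence H = 10.
Among the 6 still-open variables, 11 fits only E (and all 6 values in {4, 5, 6, 8, 9, 11} must be used), so E = 11.
B and D share exactly the 2 values {6, 8}; by pigeonhole those values go to them, so strike 6, 8 from F, G.
So 4 goes to F.

F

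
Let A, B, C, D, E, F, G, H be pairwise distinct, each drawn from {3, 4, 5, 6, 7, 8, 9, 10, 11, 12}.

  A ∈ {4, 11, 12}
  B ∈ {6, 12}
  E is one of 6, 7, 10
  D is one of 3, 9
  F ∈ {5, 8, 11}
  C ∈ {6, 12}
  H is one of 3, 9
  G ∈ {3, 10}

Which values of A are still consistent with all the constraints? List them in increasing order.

4, 11

B and C share exactly the 2 values {6, 12}; by pigeonhole those values go to them, so strike 6, 12 from A, E.
D and H between them cover only {3, 9} — a naked pair. Remove those values from G.
G has just one choice, so G = 10. Remove 10 from E.
E's domain is down to {7}, so E = 7.
No further eliminations apply; A can still be any of 4, 11.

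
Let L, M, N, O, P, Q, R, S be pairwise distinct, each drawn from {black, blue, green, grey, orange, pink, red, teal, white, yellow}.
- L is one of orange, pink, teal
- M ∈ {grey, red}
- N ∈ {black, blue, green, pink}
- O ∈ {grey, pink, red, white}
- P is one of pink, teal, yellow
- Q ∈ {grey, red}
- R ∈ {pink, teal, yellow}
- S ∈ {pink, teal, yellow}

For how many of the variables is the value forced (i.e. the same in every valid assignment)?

2

The 2 variables M and Q are confined to {grey, red}, which locks those values in; drop them from O.
P, R, S share exactly the 3 values {pink, teal, yellow}; by pigeonhole those values go to them, so strike pink, teal, yellow from L, N, O.
That leaves L = orange.
O has just one choice, so O = white.
Determined: L=orange, O=white. The other variables each still have more than one consistent value. That makes 2.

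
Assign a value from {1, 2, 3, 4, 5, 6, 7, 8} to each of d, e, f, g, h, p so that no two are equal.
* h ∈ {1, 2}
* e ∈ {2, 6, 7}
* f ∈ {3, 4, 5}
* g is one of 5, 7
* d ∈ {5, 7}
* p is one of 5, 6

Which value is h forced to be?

The 2 variables d and g are confined to {5, 7}, which locks those values in; drop them from e, f, p.
That leaves p = 6. Remove 6 from e.
e has just one choice, so e = 2. So h can't be 2.
So h = 1.

1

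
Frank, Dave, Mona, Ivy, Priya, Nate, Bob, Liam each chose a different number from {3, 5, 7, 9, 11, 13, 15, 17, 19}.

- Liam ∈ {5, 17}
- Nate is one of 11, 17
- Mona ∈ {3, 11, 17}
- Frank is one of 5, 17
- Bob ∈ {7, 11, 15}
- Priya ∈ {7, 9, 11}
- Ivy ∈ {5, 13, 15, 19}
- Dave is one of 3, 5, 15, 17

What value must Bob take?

The 2 variables Frank and Liam are confined to {5, 17}, which locks those values in; drop them from Dave, Mona, Ivy, Nate.
Nate's domain is down to {11}, so Nate = 11. Eliminate 11 elsewhere: Mona, Priya, Bob.
That leaves Mona = 3. Remove 3 from Dave.
Dave's domain is down to {15}, so Dave = 15. Strike 15 from Ivy, Bob.
So Bob = 7.

7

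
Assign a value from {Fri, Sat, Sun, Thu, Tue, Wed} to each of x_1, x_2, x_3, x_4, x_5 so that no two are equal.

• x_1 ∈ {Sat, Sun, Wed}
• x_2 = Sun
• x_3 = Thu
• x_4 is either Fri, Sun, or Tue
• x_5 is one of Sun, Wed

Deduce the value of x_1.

x_2 has just one choice, so x_2 = Sun. So x_1, x_4, x_5 can't be Sun.
That leaves x_3 = Thu.
That leaves x_5 = Wed. Eliminate Wed elsewhere: x_1.
So x_1 = Sat.

Sat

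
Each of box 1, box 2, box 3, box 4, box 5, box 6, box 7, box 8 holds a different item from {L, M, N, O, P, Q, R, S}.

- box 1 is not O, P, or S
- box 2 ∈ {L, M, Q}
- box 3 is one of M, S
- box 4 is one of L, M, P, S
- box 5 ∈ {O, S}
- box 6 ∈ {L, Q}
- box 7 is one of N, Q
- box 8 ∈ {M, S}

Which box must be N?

The 8 variables draw from only 8 values {L, M, N, O, P, Q, R, S}, so each is used; only box 5 can be O, hence box 5 = O.
The 7 still-open variables draw from only 7 values {L, M, N, P, Q, R, S}, so each is used; only box 4 can be P, hence box 4 = P.
The 6 still-open variables draw from only 6 values {L, M, N, Q, R, S}, so each is used; only box 1 can be R, hence box 1 = R.
The 5 still-open variables together cover exactly {L, M, N, Q, S} — 5 values for 5 variables — and N appears only in box 7's list, so box 7 = N.

box 7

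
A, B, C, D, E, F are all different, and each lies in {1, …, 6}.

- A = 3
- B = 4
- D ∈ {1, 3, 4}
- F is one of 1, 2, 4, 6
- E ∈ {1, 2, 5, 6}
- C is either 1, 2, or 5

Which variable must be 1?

D

A has just one choice, so A = 3. Strike 3 from D.
B must be 4 (only option left). Remove 4 from D, F.
So 1 goes to D.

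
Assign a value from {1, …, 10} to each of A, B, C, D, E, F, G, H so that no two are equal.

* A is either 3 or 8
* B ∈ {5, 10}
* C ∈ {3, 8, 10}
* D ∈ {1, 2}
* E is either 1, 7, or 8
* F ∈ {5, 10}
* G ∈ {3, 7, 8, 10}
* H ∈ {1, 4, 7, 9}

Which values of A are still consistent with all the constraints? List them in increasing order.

B and F share exactly the 2 values {5, 10}; by pigeonhole those values go to them, so strike 5, 10 from C, G.
A and C share exactly the 2 values {3, 8}; by pigeonhole those values go to them, so strike 3, 8 from E, G.
G has just one choice, so G = 7. So E, H can't be 7.
E's domain is down to {1}, so E = 1. Eliminate 1 elsewhere: D, H.
That leaves D = 2.
No further eliminations apply; A can still be any of 3, 8.

3, 8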